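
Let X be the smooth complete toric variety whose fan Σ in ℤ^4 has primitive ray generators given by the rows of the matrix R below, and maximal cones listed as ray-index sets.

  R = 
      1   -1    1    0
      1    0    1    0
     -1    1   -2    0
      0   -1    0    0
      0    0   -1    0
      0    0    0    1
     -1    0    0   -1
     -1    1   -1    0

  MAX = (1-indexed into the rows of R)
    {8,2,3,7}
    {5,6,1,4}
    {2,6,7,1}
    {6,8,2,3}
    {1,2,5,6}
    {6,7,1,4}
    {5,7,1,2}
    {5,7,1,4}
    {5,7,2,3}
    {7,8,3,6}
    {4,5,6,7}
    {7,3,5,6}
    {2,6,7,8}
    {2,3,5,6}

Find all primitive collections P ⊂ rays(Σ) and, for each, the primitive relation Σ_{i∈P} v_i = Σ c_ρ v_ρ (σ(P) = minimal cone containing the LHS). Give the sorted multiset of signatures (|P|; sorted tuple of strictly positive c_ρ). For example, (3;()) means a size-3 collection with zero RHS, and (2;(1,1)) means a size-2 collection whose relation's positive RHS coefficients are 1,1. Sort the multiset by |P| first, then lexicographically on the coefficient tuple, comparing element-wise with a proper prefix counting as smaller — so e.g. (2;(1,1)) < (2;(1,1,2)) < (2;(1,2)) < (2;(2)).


Primitive collections (9):

  • {1,8}:  v_{1} + v_{8} = 0  ⇒ sig = (2;())
  • {1,3}:  v_{1} + v_{3} = v_{5}  ⇒ sig = (2;(1))
  • {2,4}:  v_{2} + v_{4} = v_{1}  ⇒ sig = (2;(1))
  • {5,8}:  v_{5} + v_{8} = v_{3}  ⇒ sig = (2;(1))
  • {4,8}:  v_{4} + v_{8} = v_{5} + v_{6} + v_{7}  ⇒ sig = (2;(1,1,1))
  • {3,4}:  v_{3} + v_{4} = 2·v_{5} + v_{6} + v_{7}  ⇒ sig = (2;(1,1,2))
  • {2,5,6,7}:  v_{2} + v_{5} + v_{6} + v_{7} = 0  ⇒ sig = (4;())
  • {1,5,6,7}:  v_{1} + v_{5} + v_{6} + v_{7} = v_{4}  ⇒ sig = (4;(1))
  • {2,3,6,7}:  v_{2} + v_{3} + v_{6} + v_{7} = v_{8}  ⇒ sig = (4;(1))

Signatures (|P|; sorted positive RHS coefficients), sorted:
    (2;())
    (2;(1))
    (2;(1))
    (2;(1))
    (2;(1,1,1))
    (2;(1,1,2))
    (4;())
    (4;(1))
    (4;(1))


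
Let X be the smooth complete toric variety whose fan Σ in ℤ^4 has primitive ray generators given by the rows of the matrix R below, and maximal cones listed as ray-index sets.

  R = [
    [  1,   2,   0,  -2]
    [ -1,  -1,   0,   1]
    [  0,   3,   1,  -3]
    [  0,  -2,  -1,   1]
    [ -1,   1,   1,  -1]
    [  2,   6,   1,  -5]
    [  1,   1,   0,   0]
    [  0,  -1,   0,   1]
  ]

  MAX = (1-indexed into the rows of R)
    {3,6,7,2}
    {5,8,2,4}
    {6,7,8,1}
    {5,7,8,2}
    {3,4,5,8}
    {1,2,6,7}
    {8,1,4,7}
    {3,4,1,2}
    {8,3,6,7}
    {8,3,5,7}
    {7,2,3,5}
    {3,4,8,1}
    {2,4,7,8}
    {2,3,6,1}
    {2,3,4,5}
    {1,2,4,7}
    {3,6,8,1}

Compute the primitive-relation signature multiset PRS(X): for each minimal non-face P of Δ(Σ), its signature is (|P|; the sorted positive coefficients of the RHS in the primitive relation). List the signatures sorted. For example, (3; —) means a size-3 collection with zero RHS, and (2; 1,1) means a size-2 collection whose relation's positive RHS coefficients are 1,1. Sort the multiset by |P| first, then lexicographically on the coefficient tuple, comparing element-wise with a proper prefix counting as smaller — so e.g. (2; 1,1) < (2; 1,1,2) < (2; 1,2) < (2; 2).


Σ has 9 primitive collections:

  P = {1,5}:  v_{1} + v_{5} = v_{3}  ⇒ sig = (2; 1)
  P = {5,6}:  v_{5} + v_{6} = 2·v_{3} + v_{7}  ⇒ sig = (2; 1,2)
  P = {4,6}:  v_{4} + v_{6} = 2·v_{1}  ⇒ sig = (2; 2)
  P = {1,2,8}:  v_{1} + v_{2} + v_{8} = 0  ⇒ sig = (3; —)
  P = {4,5,7}:  v_{4} + v_{5} + v_{7} = 0  ⇒ sig = (3; —)
  P = {1,3,7}:  v_{1} + v_{3} + v_{7} = v_{6}  ⇒ sig = (3; 1)
  P = {2,3,8}:  v_{2} + v_{3} + v_{8} = v_{5}  ⇒ sig = (3; 1)
  P = {3,4,7}:  v_{3} + v_{4} + v_{7} = v_{1}  ⇒ sig = (3; 1)
  P = {2,6,8}:  v_{2} + v_{6} + v_{8} = v_{3} + v_{7}  ⇒ sig = (3; 1,1)

so the primitive-relation signature multiset is
[(2; 1), (2; 1,2), (2; 2), (3; —), (3; —), (3; 1), (3; 1), (3; 1), (3; 1,1)]


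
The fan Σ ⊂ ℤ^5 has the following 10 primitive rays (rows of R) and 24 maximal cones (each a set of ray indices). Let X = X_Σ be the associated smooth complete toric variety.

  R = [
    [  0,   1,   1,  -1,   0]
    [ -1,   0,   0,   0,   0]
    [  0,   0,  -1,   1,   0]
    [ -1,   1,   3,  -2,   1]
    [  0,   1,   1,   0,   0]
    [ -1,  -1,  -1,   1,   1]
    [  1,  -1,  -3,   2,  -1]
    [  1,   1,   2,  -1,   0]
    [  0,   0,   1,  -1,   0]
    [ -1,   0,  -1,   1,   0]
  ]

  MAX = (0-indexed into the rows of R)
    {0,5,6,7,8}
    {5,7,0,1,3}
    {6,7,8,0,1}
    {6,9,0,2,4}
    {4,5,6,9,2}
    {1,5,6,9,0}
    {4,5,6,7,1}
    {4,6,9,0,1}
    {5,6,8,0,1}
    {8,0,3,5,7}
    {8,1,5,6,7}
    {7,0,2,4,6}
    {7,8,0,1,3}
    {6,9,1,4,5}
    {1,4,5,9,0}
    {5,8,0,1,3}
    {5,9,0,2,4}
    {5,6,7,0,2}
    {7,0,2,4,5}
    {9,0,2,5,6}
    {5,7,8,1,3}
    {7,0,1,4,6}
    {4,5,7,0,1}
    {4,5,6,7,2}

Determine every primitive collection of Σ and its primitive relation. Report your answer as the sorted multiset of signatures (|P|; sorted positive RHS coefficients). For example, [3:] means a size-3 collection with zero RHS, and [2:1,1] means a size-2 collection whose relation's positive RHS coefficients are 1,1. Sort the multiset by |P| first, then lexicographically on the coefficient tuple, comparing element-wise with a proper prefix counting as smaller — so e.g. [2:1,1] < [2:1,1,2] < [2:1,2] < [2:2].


Δ(Σ) — 10 vertices, 12 min non-faces:

  • {2,8}:  v_{2} + v_{8} = 0 — sig = [2:]
  • {3,6}:  v_{3} + v_{6} = 0 — sig = [2:]
  • {1,2}:  v_{1} + v_{2} = v_{9} — sig = [2:1]
  • {7,9}:  v_{7} + v_{9} = v_{4} — sig = [2:1]
  • {8,9}:  v_{8} + v_{9} = v_{1} — sig = [2:1]
  • {4,8}:  v_{4} + v_{8} = v_{1} + v_{7} — sig = [2:1,1]
  • {2,3}:  v_{2} + v_{3} = v_{0} + v_{1} + v_{5} + v_{7} — sig = [2:1,1,1,1]
  • {3,9}:  v_{3} + v_{9} = v_{0} + 2·v_{1} + v_{5} + v_{7} — sig = [2:1,1,1,2]
  • {3,4}:  v_{3} + v_{4} = v_{0} + 2·v_{1} + v_{5} + 2·v_{7} — sig = [2:1,1,2,2]
  • {0,4,5,6}:  v_{0} + v_{4} + v_{5} + v_{6} = 2·v_{2} — sig = [4:2]
  • {0,1,5,6,7}:  v_{0} + v_{1} + v_{5} + v_{6} + v_{7} = v_{2} — sig = [5:1]
  • {0,1,5,7,8}:  v_{0} + v_{1} + v_{5} + v_{7} + v_{8} = v_{3} — sig = [5:1]

Hence PRS(X_Σ) =
    |P|=2: 9 collections, coeffs (), (), (1), (1), (1), (1,1), (1,1,1,1), (1,1,1,2), (1,1,2,2)
    |P|=4: 1 collection, coeffs (2)
    |P|=5: 2 collections, coeffs (1), (1)


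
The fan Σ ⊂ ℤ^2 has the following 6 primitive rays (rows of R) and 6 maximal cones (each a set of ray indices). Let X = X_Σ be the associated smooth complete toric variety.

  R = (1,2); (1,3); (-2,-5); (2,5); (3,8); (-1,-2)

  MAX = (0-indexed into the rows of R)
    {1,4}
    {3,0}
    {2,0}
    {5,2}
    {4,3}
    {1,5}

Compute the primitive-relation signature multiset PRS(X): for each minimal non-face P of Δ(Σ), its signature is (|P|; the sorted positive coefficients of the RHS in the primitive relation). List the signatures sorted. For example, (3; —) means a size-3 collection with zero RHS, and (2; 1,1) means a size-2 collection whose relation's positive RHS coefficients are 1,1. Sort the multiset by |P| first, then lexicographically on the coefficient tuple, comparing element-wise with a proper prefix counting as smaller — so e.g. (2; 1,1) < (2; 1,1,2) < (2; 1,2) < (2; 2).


The 9 primitive collections of Σ (r=6, n=2):

  P={0,5}:  v_{0} + v_{5} = 0 ; sig = (2; —)
  P={2,3}:  v_{2} + v_{3} = 0 ; sig = (2; —)
  P={0,1}:  v_{0} + v_{1} = v_{3} ; sig = (2; 1)
  P={1,2}:  v_{1} + v_{2} = v_{5} ; sig = (2; 1)
  P={1,3}:  v_{1} + v_{3} = v_{4} ; sig = (2; 1)
  P={2,4}:  v_{2} + v_{4} = v_{1} ; sig = (2; 1)
  P={3,5}:  v_{3} + v_{5} = v_{1} ; sig = (2; 1)
  P={0,4}:  v_{0} + v_{4} = 2·v_{3} ; sig = (2; 2)
  P={4,5}:  v_{4} + v_{5} = 2·v_{1} ; sig = (2; 2)

Sorted signature multiset PRS(X):
{ (2; —) ×2,  (2; 1) ×5,  (2; 2) ×2 }


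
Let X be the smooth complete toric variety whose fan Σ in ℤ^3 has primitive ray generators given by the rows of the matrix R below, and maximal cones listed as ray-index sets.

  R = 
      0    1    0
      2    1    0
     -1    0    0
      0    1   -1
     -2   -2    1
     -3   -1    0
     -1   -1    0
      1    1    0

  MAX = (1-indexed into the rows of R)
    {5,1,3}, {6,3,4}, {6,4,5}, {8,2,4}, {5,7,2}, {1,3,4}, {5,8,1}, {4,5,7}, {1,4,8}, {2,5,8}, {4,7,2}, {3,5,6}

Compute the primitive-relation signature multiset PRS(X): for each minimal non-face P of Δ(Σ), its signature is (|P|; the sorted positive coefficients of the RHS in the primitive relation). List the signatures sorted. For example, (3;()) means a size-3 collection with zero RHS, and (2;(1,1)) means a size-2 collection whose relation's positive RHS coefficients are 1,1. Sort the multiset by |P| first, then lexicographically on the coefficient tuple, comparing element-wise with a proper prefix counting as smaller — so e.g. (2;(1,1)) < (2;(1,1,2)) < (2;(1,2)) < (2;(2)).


Σ has 14 primitive collections:

  • {7,8}:  v_{7} + v_{8} = 0 — sig = (2;())
  • {1,7}:  v_{1} + v_{7} = v_{3} — sig = (2;(1))
  • {2,3}:  v_{2} + v_{3} = v_{8} — sig = (2;(1))
  • {2,6}:  v_{2} + v_{6} = v_{3} — sig = (2;(1))
  • {3,8}:  v_{3} + v_{8} = v_{1} — sig = (2;(1))
  • {3,7}:  v_{3} + v_{7} = v_{4} + v_{5} — sig = (2;(1,1))
  • {1,2}:  v_{1} + v_{2} = 2·v_{8} — sig = (2;(2))
  • {6,8}:  v_{6} + v_{8} = 2·v_{3} — sig = (2;(2))
  • {6,7}:  v_{6} + v_{7} = 2·v_{4} + 2·v_{5} — sig = (2;(2,2))
  • {1,6}:  v_{1} + v_{6} = 3·v_{3} — sig = (2;(3))
  • {2,4,5}:  v_{2} + v_{4} + v_{5} = 0 — sig = (3;())
  • {3,4,5}:  v_{3} + v_{4} + v_{5} = v_{6} — sig = (3;(1))
  • {4,5,8}:  v_{4} + v_{5} + v_{8} = v_{3} — sig = (3;(1))
  • {1,4,5}:  v_{1} + v_{4} + v_{5} = 2·v_{3} — sig = (3;(2))

so the primitive-relation signature multiset is
    |P|=2: 10 collections, coeffs (), (1), (1), (1), (1), (1,1), (2), (2), (2,2), (3)
    |P|=3: 4 collections, coeffs (), (1), (1), (2)


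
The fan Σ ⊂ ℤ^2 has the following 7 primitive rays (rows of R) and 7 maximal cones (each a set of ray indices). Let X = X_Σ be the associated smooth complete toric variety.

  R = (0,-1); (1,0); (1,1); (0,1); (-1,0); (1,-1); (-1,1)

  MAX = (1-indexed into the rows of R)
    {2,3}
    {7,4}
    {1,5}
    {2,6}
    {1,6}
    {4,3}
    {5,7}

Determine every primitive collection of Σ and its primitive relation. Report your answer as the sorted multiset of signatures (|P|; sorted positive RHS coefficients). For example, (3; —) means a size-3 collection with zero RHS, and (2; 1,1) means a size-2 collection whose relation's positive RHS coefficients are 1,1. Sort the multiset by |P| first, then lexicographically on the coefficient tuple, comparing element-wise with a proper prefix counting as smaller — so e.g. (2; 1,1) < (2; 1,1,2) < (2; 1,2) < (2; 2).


Primitive collections (14):

  P={1,4}:  v_{1} + v_{4} = 0  ⟹  sig = (2; —)
  P={2,5}:  v_{2} + v_{5} = 0  ⟹  sig = (2; —)
  P={6,7}:  v_{6} + v_{7} = 0  ⟹  sig = (2; —)
  P={1,2}:  v_{1} + v_{2} = v_{6}  ⟹  sig = (2; 1)
  P={1,3}:  v_{1} + v_{3} = v_{2}  ⟹  sig = (2; 1)
  P={1,7}:  v_{1} + v_{7} = v_{5}  ⟹  sig = (2; 1)
  P={2,4}:  v_{2} + v_{4} = v_{3}  ⟹  sig = (2; 1)
  P={2,7}:  v_{2} + v_{7} = v_{4}  ⟹  sig = (2; 1)
  P={3,5}:  v_{3} + v_{5} = v_{4}  ⟹  sig = (2; 1)
  P={4,5}:  v_{4} + v_{5} = v_{7}  ⟹  sig = (2; 1)
  P={4,6}:  v_{4} + v_{6} = v_{2}  ⟹  sig = (2; 1)
  P={5,6}:  v_{5} + v_{6} = v_{1}  ⟹  sig = (2; 1)
  P={3,6}:  v_{3} + v_{6} = 2·v_{2}  ⟹  sig = (2; 2)
  P={3,7}:  v_{3} + v_{7} = 2·v_{4}  ⟹  sig = (2; 2)

so the primitive-relation signature multiset is
{ (2; —) ×3,  (2; 1) ×9,  (2; 2) ×2 }


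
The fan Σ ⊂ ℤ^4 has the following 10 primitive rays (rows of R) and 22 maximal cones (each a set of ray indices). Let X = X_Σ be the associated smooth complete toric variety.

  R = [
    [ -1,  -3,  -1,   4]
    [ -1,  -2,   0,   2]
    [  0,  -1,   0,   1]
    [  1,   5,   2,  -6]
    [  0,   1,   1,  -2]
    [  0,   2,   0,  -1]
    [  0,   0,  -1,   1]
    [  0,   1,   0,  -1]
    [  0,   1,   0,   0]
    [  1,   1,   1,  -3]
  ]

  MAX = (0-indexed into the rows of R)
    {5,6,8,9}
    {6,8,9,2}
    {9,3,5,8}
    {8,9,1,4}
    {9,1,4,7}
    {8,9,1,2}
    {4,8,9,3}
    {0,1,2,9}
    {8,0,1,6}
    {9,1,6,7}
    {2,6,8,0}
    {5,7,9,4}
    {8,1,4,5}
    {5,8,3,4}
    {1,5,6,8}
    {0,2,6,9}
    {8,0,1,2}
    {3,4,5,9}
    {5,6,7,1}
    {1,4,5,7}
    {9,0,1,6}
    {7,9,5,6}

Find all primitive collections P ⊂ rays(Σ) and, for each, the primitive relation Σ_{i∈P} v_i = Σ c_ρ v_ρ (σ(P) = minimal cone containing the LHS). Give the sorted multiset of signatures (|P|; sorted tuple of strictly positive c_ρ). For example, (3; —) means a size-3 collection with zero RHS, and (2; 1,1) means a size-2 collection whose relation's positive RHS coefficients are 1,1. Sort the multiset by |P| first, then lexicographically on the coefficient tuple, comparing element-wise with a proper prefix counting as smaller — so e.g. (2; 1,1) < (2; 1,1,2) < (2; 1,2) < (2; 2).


Minimal non-faces — 18 found among 10 rays, 22 max cones:

  P={2,7}:  v_{2} + v_{7} = 0  ⟹  sig = (2; —)
  P={0,4}:  v_{0} + v_{4} = v_{1}  ⟹  sig = (2; 1)
  P={2,5}:  v_{2} + v_{5} = v_{8}  ⟹  sig = (2; 1)
  P={4,6}:  v_{4} + v_{6} = v_{7}  ⟹  sig = (2; 1)
  P={7,8}:  v_{7} + v_{8} = v_{5}  ⟹  sig = (2; 1)
  P={0,3}:  v_{0} + v_{3} = v_{4} + v_{8}  ⟹  sig = (2; 1,1)
  P={0,7}:  v_{0} + v_{7} = v_{1} + v_{6}  ⟹  sig = (2; 1,1)
  P={0,5}:  v_{0} + v_{5} = v_{1} + v_{6} + v_{8}  ⟹  sig = (2; 1,1,1)
  P={2,4}:  v_{2} + v_{4} = v_{1} + v_{8} + v_{9}  ⟹  sig = (2; 1,1,1)
  P={2,3}:  v_{2} + v_{3} = v_{4} + 2·v_{8} + v_{9}  ⟹  sig = (2; 1,1,2)
  P={3,7}:  v_{3} + v_{7} = v_{4} + 2·v_{5} + v_{9}  ⟹  sig = (2; 1,1,2)
  P={1,3}:  v_{1} + v_{3} = 2·v_{4} + v_{8}  ⟹  sig = (2; 1,2)
  P={3,6}:  v_{3} + v_{6} = 2·v_{5} + v_{9}  ⟹  sig = (2; 1,2)
  P={0,8,9}:  v_{0} + v_{8} + v_{9} = v_{2}  ⟹  sig = (3; 1)
  P={1,2,6}:  v_{1} + v_{2} + v_{6} = v_{0}  ⟹  sig = (3; 1)
  P={1,5,9}:  v_{1} + v_{5} + v_{9} = v_{4}  ⟹  sig = (3; 1)
  P={1,6,8,9}:  v_{1} + v_{6} + v_{8} + v_{9} = 0  ⟹  sig = (4; —)
  P={4,5,8,9}:  v_{4} + v_{5} + v_{8} + v_{9} = v_{3}  ⟹  sig = (4; 1)

Hence PRS(X_Σ) =
    |P|=2: 13 collections, coeffs (), (1), (1), (1), (1), (1,1), (1,1), (1,1,1), (1,1,1), (1,1,2), (1,1,2), (1,2), (1,2)
    |P|=3: 3 collections, coeffs (1), (1), (1)
    |P|=4: 2 collections, coeffs (), (1)


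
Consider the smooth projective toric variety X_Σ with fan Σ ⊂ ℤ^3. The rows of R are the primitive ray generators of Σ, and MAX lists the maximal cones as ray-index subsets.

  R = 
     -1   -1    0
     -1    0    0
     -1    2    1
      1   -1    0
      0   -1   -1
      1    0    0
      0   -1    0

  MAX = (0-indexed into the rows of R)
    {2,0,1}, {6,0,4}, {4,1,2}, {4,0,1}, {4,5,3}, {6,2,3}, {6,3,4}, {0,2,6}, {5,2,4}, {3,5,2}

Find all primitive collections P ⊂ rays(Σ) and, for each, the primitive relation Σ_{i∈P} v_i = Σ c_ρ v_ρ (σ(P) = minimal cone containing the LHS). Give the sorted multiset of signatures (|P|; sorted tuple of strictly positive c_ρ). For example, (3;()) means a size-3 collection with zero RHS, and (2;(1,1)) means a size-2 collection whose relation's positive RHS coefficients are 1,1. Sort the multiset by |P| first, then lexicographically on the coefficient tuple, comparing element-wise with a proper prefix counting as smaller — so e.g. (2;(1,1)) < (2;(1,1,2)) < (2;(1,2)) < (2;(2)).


9 minimal non-faces of Δ(Σ) (on 7 rays):

  {1,5}:  v_{1} + v_{5} = 0 ; sig = (2;())
  {0,5}:  v_{0} + v_{5} = v_{6} ; sig = (2;(1))
  {1,3}:  v_{1} + v_{3} = v_{6} ; sig = (2;(1))
  {1,6}:  v_{1} + v_{6} = v_{0} ; sig = (2;(1))
  {5,6}:  v_{5} + v_{6} = v_{3} ; sig = (2;(1))
  {0,3}:  v_{0} + v_{3} = 2·v_{6} ; sig = (2;(2))
  {2,3,4}:  v_{2} + v_{3} + v_{4} = 0 ; sig = (3;())
  {2,4,6}:  v_{2} + v_{4} + v_{6} = v_{1} ; sig = (3;(1))
  {0,2,4}:  v_{0} + v_{2} + v_{4} = 2·v_{1} ; sig = (3;(2))

Sorted signature multiset PRS(X):
    (2;())
    (2;(1))
    (2;(1))
    (2;(1))
    (2;(1))
    (2;(2))
    (3;())
    (3;(1))
    (3;(2))


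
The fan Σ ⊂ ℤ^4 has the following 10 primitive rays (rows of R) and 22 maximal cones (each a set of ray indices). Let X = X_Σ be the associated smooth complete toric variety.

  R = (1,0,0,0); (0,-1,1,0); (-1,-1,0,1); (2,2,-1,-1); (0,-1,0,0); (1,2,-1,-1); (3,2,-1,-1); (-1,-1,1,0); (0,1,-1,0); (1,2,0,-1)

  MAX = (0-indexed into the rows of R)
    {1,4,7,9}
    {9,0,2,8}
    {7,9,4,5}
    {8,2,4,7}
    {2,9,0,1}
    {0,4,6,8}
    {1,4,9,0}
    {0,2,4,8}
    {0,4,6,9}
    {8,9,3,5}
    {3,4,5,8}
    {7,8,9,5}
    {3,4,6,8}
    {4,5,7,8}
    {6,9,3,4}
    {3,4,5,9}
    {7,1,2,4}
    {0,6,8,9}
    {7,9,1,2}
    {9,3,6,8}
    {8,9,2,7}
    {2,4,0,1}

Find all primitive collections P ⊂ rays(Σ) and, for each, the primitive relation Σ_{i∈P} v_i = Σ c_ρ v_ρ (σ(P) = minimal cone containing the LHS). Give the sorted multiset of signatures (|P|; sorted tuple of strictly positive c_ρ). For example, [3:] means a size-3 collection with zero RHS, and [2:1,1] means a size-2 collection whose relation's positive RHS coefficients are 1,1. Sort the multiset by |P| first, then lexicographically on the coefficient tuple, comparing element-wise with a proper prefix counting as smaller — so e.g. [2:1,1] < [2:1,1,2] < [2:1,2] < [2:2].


Σ has 15 primitive collections:

  • {1,8}:  v_{1} + v_{8} = 0  so sig = [2:]
  • {0,3}:  v_{0} + v_{3} = v_{6}  so sig = [2:1]
  • {0,5}:  v_{0} + v_{5} = v_{3}  so sig = [2:1]
  • {0,7}:  v_{0} + v_{7} = v_{1}  so sig = [2:1]
  • {2,5}:  v_{2} + v_{5} = v_{8}  so sig = [2:1]
  • {1,5}:  v_{1} + v_{5} = v_{4} + v_{9}  so sig = [2:1,1]
  • {2,3}:  v_{2} + v_{3} = v_{0} + v_{8}  so sig = [2:1,1]
  • {3,7}:  v_{3} + v_{7} = v_{4} + v_{9}  so sig = [2:1,1]
  • {1,3}:  v_{1} + v_{3} = v_{0} + v_{4} + v_{9}  so sig = [2:1,1,1]
  • {6,7}:  v_{6} + v_{7} = v_{0} + v_{4} + v_{9}  so sig = [2:1,1,1]
  • {1,6}:  v_{1} + v_{6} = 2·v_{0} + v_{4} + v_{9}  so sig = [2:1,1,2]
  • {2,6}:  v_{2} + v_{6} = 2·v_{0} + v_{8}  so sig = [2:1,2]
  • {5,6}:  v_{5} + v_{6} = 2·v_{3}  so sig = [2:2]
  • {2,4,9}:  v_{2} + v_{4} + v_{9} = 0  so sig = [3:]
  • {4,8,9}:  v_{4} + v_{8} + v_{9} = v_{5}  so sig = [3:1]

Hence PRS(X_Σ) =
[[2:], [2:1], [2:1], [2:1], [2:1], [2:1,1], [2:1,1], [2:1,1], [2:1,1,1], [2:1,1,1], [2:1,1,2], [2:1,2], [2:2], [3:], [3:1]]


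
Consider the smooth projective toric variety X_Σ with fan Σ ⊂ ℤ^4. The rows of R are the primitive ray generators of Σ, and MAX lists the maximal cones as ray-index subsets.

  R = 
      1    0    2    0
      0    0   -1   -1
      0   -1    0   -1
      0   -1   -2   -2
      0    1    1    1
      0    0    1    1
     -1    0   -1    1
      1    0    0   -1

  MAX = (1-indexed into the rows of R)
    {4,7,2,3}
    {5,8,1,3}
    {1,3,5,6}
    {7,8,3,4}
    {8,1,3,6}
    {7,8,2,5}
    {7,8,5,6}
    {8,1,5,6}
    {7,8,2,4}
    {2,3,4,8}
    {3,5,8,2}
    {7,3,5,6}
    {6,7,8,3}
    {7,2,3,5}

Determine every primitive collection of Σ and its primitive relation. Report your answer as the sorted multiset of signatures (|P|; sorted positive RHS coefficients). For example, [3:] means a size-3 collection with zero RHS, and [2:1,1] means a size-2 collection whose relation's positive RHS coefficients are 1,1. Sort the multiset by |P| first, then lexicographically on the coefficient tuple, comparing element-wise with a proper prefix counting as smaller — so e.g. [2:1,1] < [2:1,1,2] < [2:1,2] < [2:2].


The 9 primitive collections of Σ (r=8, n=4):

  • {2,6}:  v_{2} + v_{6} = 0 — sig = [2:]
  • {1,7}:  v_{1} + v_{7} = v_{6} — sig = [2:1]
  • {4,5}:  v_{4} + v_{5} = v_{2} — sig = [2:1]
  • {1,4}:  v_{1} + v_{4} = v_{3} + v_{8} — sig = [2:1,1]
  • {1,2}:  v_{1} + v_{2} = v_{3} + v_{5} + v_{8} — sig = [2:1,1,1]
  • {4,6}:  v_{4} + v_{6} = v_{3} + v_{7} + v_{8} — sig = [2:1,1,1]
  • {3,5,7,8}:  v_{3} + v_{5} + v_{7} + v_{8} = 0 — sig = [4:]
  • {2,3,7,8}:  v_{2} + v_{3} + v_{7} + v_{8} = v_{4} — sig = [4:1]
  • {3,5,6,8}:  v_{3} + v_{5} + v_{6} + v_{8} = v_{1} — sig = [4:1]

Signatures (|P|; sorted positive RHS coefficients), sorted:
[[2:], [2:1], [2:1], [2:1,1], [2:1,1,1], [2:1,1,1], [4:], [4:1], [4:1]]


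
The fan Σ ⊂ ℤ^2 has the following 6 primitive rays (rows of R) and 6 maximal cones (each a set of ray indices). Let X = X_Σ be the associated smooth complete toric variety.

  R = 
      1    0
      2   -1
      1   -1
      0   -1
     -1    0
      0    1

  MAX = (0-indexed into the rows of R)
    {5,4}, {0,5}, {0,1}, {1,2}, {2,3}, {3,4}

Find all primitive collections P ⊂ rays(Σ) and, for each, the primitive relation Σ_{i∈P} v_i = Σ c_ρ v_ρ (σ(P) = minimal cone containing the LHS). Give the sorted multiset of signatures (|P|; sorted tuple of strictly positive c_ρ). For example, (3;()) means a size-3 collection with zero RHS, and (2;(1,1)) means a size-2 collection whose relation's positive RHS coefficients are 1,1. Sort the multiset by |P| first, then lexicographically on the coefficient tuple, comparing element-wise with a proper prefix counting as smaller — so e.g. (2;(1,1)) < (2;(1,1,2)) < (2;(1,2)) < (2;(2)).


Primitive collections (9):

  P = {0,4}:  v_{0} + v_{4} = 0 ; sig = (2;())
  P = {3,5}:  v_{3} + v_{5} = 0 ; sig = (2;())
  P = {0,2}:  v_{0} + v_{2} = v_{1} ; sig = (2;(1))
  P = {0,3}:  v_{0} + v_{3} = v_{2} ; sig = (2;(1))
  P = {1,4}:  v_{1} + v_{4} = v_{2} ; sig = (2;(1))
  P = {2,4}:  v_{2} + v_{4} = v_{3} ; sig = (2;(1))
  P = {2,5}:  v_{2} + v_{5} = v_{0} ; sig = (2;(1))
  P = {1,3}:  v_{1} + v_{3} = 2·v_{2} ; sig = (2;(2))
  P = {1,5}:  v_{1} + v_{5} = 2·v_{0} ; sig = (2;(2))

Sorted signature multiset PRS(X):
    |P|=2: 9 collections, coeffs (), (), (1), (1), (1), (1), (1), (2), (2)


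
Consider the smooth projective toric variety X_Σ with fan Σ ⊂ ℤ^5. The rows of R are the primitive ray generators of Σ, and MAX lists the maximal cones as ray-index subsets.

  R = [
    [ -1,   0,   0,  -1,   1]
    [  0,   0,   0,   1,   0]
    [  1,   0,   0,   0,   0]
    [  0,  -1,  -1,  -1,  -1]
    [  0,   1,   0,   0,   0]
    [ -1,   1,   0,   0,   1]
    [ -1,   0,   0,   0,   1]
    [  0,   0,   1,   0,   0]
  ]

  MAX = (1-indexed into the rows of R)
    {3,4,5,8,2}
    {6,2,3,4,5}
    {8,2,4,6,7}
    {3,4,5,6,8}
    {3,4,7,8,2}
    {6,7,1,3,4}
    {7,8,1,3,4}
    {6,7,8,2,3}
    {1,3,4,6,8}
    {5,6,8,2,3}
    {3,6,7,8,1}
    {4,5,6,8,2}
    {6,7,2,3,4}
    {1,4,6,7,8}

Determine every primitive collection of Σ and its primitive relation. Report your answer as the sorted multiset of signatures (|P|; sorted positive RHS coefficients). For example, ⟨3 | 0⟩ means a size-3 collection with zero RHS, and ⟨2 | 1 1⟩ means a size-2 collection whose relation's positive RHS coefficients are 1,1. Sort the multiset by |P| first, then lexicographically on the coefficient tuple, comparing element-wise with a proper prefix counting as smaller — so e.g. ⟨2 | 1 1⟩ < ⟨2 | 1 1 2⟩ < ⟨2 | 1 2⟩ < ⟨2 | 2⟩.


5 collections generate NE(X_Σ); each relation:

  {1,2}:  v_{1} + v_{2} = v_{7}  ⇒ sig = ⟨2 | 1⟩
  {5,7}:  v_{5} + v_{7} = v_{6}  ⇒ sig = ⟨2 | 1⟩
  {1,5}:  v_{1} + v_{5} = v_{3} + v_{4} + 2·v_{6} + v_{8}  ⇒ sig = ⟨2 | 1 1 1 2⟩
  {2,3,4,6,8}:  v_{2} + v_{3} + v_{4} + v_{6} + v_{8} = 0  ⇒ sig = ⟨5 | 0⟩
  {3,4,6,7,8}:  v_{3} + v_{4} + v_{6} + v_{7} + v_{8} = v_{1}  ⇒ sig = ⟨5 | 1⟩

so the primitive-relation signature multiset is
{ ⟨2 | 1⟩ ×2,  ⟨2 | 1 1 1 2⟩,  ⟨5 | 0⟩,  ⟨5 | 1⟩ }


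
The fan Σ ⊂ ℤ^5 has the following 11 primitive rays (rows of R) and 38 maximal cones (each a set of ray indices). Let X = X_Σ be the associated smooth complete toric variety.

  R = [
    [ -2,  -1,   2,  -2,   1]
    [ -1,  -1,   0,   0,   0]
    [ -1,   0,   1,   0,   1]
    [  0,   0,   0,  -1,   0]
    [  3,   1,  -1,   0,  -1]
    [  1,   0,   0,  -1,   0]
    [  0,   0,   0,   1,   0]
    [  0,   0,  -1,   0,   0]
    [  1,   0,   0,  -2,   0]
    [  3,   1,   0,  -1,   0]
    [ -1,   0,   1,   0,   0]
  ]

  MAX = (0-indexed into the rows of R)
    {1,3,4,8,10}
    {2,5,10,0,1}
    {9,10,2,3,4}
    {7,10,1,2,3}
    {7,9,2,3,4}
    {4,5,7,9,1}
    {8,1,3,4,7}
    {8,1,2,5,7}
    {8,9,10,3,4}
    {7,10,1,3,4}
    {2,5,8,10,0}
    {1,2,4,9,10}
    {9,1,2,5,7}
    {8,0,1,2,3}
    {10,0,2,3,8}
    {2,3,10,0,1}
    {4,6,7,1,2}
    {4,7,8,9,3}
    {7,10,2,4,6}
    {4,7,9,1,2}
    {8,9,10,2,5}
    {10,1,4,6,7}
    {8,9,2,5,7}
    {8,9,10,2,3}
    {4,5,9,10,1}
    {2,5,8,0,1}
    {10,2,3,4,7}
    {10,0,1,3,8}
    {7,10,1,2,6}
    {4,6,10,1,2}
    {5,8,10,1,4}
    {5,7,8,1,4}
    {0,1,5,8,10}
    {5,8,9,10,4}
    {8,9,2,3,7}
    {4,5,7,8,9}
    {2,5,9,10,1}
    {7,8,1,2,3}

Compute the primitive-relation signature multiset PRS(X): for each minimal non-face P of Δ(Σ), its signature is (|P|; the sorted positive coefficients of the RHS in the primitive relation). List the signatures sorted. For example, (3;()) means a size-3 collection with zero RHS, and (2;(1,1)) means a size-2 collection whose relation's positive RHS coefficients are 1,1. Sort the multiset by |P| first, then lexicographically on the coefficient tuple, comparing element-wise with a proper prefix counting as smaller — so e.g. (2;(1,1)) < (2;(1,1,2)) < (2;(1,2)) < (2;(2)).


The 19 primitive collections of Σ (r=11, n=5):

  P = {3,6}:  v_{3} + v_{6} = 0 — sig = (2;())
  P = {3,5}:  v_{3} + v_{5} = v_{8} — sig = (2;(1))
  P = {6,8}:  v_{6} + v_{8} = v_{5} — sig = (2;(1))
  P = {5,6}:  v_{5} + v_{6} = v_{1} + v_{2} + v_{4} — sig = (2;(1,1,1))
  P = {0,6}:  v_{0} + v_{6} = v_{1} + v_{2} + v_{5} + v_{10} — sig = (2;(1,1,1,1))
  P = {0,7}:  v_{0} + v_{7} = v_{1} + v_{2} + 2·v_{3} — sig = (2;(1,1,2))
  P = {0,9}:  v_{0} + v_{9} = v_{2} + 3·v_{5} + v_{10} — sig = (2;(1,1,3))
  P = {0,4}:  v_{0} + v_{4} = 2·v_{5} + v_{10} — sig = (2;(1,2))
  P = {6,9}:  v_{6} + v_{9} = v_{1} + 2·v_{2} + 2·v_{4} — sig = (2;(1,2,2))
  P = {2,4,5}:  v_{2} + v_{4} + v_{5} = v_{9} — sig = (3;(1))
  P = {5,7,10}:  v_{5} + v_{7} + v_{10} = v_{3} — sig = (3;(1))
  P = {2,4,8}:  v_{2} + v_{4} + v_{8} = v_{3} + v_{9} — sig = (3;(1,1))
  P = {7,9,10}:  v_{7} + v_{9} + v_{10} = v_{2} + v_{3} + v_{4} — sig = (3;(1,1,1))
  P = {1,3,9}:  v_{1} + v_{3} + v_{9} = 2·v_{5} — sig = (3;(2))
  P = {7,8,10}:  v_{7} + v_{8} + v_{10} = 2·v_{3} — sig = (3;(2))
  P = {1,8,9}:  v_{1} + v_{8} + v_{9} = 3·v_{5} — sig = (3;(3))
  P = {1,2,3,4}:  v_{1} + v_{2} + v_{3} + v_{4} = v_{5} — sig = (4;(1))
  P = {1,2,8,10}:  v_{1} + v_{2} + v_{8} + v_{10} = v_{0} — sig = (4;(1))
  P = {1,2,4,7,10}:  v_{1} + v_{2} + v_{4} + v_{7} + v_{10} = 0 — sig = (5;())

Sorted signature multiset PRS(X):
    (2;())
    (2;(1))
    (2;(1))
    (2;(1,1,1))
    (2;(1,1,1,1))
    (2;(1,1,2))
    (2;(1,1,3))
    (2;(1,2))
    (2;(1,2,2))
    (3;(1))
    (3;(1))
    (3;(1,1))
    (3;(1,1,1))
    (3;(2))
    (3;(2))
    (3;(3))
    (4;(1))
    (4;(1))
    (5;())


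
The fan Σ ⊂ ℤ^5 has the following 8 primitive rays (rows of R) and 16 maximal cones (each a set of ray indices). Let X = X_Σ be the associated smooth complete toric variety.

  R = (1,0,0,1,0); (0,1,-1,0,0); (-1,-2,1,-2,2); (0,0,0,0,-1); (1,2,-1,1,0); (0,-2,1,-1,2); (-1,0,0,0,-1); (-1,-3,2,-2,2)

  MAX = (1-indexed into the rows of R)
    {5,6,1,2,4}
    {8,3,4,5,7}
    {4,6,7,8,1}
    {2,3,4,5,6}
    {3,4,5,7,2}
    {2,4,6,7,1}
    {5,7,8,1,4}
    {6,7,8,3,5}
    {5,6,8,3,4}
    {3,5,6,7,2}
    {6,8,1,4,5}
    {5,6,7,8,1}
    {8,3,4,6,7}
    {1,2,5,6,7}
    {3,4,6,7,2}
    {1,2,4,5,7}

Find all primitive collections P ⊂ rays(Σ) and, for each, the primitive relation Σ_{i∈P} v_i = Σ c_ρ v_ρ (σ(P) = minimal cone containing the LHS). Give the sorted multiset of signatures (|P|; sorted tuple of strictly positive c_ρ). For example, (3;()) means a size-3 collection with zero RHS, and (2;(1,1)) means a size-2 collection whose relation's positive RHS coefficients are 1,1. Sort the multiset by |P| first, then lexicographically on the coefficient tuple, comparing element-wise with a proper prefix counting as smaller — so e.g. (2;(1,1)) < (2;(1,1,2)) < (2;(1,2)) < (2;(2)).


|primitive collections| = 3. Relations:

  • {1,3}:  v_{1} + v_{3} = v_{6} ; sig = (2;(1))
  • {2,8}:  v_{2} + v_{8} = v_{3} ; sig = (2;(1))
  • {4,5,6,7}:  v_{4} + v_{5} + v_{6} + v_{7} = 0 ; sig = (4;())

Signatures (|P|; sorted positive RHS coefficients), sorted:
    (2;(1))
    (2;(1))
    (4;())


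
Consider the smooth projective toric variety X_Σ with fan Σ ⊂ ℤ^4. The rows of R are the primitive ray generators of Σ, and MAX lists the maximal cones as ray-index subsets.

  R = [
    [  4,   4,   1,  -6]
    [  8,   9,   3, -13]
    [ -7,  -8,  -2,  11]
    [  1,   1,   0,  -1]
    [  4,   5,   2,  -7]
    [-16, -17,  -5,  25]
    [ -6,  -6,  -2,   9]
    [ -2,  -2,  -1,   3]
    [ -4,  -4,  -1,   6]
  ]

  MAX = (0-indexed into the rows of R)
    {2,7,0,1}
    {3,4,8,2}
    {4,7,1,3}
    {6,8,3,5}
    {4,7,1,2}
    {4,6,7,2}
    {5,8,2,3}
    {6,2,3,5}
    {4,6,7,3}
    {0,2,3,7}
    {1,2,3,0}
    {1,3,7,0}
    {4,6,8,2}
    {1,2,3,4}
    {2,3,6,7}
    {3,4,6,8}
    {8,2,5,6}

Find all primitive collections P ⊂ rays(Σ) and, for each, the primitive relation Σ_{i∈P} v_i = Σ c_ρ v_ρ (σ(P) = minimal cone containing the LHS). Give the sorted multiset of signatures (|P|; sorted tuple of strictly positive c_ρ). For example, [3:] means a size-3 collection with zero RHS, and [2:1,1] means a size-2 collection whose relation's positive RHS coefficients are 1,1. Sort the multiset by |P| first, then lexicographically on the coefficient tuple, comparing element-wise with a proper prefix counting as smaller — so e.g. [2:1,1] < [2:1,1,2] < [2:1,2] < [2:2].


Δ(Σ) — 9 vertices, 14 min non-faces:

  {0,8}:  v_{0} + v_{8} = 0  →  sig = [2:]
  {0,4}:  v_{0} + v_{4} = v_{1}  →  sig = [2:1]
  {0,6}:  v_{0} + v_{6} = v_{7}  →  sig = [2:1]
  {1,8}:  v_{1} + v_{8} = v_{4}  →  sig = [2:1]
  {7,8}:  v_{7} + v_{8} = v_{6}  →  sig = [2:1]
  {1,6}:  v_{1} + v_{6} = v_{4} + v_{7}  →  sig = [2:1,1]
  {0,5}:  v_{0} + v_{5} = v_{2} + v_{3} + v_{6}  →  sig = [2:1,1,1]
  {5,7}:  v_{5} + v_{7} = v_{2} + v_{3} + 2·v_{6}  →  sig = [2:1,1,2]
  {1,5}:  v_{1} + v_{5} = 2·v_{8}  →  sig = [2:2]
  {4,5}:  v_{4} + v_{5} = 3·v_{8}  →  sig = [2:3]
  {1,2,3,7}:  v_{1} + v_{2} + v_{3} + v_{7} = 0  →  sig = [4:]
  {2,3,4,7}:  v_{2} + v_{3} + v_{4} + v_{7} = v_{8}  →  sig = [4:1]
  {2,3,6,8}:  v_{2} + v_{3} + v_{6} + v_{8} = v_{5}  →  sig = [4:1]
  {2,3,4,6}:  v_{2} + v_{3} + v_{4} + v_{6} = 2·v_{8}  →  sig = [4:2]

Sorted signature multiset PRS(X):
    |P|=2: 10 collections, coeffs (), (1), (1), (1), (1), (1,1), (1,1,1), (1,1,2), (2), (3)
    |P|=4: 4 collections, coeffs (), (1), (1), (2)


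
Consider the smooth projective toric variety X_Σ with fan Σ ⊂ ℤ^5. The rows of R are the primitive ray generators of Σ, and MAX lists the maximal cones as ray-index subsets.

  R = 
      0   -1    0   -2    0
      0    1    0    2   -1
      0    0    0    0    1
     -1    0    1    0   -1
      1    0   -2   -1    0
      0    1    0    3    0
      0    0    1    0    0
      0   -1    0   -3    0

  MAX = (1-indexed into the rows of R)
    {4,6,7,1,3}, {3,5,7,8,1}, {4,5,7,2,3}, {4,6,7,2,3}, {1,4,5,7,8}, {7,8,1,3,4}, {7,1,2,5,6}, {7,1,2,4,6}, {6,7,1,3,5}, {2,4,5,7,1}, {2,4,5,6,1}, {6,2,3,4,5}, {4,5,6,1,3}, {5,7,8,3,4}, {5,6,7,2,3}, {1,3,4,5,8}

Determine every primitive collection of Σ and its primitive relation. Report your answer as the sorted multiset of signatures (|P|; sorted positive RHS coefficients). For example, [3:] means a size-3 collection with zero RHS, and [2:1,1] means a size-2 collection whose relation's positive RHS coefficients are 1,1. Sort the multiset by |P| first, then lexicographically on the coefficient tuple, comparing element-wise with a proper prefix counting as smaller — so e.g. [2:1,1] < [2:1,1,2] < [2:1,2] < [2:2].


Σ has 5 primitive collections:

  • {6,8}:  v_{6} + v_{8} = 0  so sig = [2:]
  • {2,8}:  v_{2} + v_{8} = v_{4} + v_{5} + v_{7}  so sig = [2:1,1,1]
  • {1,2,3}:  v_{1} + v_{2} + v_{3} = 0  so sig = [3:]
  • {4,5,6,7}:  v_{4} + v_{5} + v_{6} + v_{7} = v_{2}  so sig = [4:1]
  • {1,3,4,5,7}:  v_{1} + v_{3} + v_{4} + v_{5} + v_{7} = v_{8}  so sig = [5:1]

Hence PRS(X_Σ) =
[[2:], [2:1,1,1], [3:], [4:1], [5:1]]


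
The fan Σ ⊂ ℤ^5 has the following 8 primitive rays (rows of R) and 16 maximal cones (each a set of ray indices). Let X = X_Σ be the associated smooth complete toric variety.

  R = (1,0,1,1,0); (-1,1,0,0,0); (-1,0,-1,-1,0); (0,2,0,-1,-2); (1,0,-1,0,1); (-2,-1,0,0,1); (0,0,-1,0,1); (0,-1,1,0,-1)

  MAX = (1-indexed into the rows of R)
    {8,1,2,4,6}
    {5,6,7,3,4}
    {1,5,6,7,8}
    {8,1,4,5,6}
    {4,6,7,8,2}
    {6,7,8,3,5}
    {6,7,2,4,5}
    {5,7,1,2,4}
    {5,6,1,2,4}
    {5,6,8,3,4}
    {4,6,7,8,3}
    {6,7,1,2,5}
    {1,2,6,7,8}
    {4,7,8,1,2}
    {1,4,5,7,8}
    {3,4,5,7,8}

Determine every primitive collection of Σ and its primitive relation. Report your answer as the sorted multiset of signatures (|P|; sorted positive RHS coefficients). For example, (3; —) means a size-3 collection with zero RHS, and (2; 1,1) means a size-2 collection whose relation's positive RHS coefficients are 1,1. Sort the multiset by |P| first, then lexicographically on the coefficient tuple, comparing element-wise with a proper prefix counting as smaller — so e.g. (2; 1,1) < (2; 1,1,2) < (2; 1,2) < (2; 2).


The 5 primitive collections of Σ (r=8, n=5):

  P={1,3}:  v_{1} + v_{3} = 0  so sig = (2; —)
  P={2,3}:  v_{2} + v_{3} = v_{4} + v_{6} + v_{7}  so sig = (2; 1,1,1)
  P={2,5,8}:  v_{2} + v_{5} + v_{8} = 0  so sig = (3; —)
  P={1,4,6,7}:  v_{1} + v_{4} + v_{6} + v_{7} = v_{2}  so sig = (4; 1)
  P={4,5,6,7,8}:  v_{4} + v_{5} + v_{6} + v_{7} + v_{8} = v_{3}  so sig = (5; 1)

so the primitive-relation signature multiset is
[(2; —), (2; 1,1,1), (3; —), (4; 1), (5; 1)]


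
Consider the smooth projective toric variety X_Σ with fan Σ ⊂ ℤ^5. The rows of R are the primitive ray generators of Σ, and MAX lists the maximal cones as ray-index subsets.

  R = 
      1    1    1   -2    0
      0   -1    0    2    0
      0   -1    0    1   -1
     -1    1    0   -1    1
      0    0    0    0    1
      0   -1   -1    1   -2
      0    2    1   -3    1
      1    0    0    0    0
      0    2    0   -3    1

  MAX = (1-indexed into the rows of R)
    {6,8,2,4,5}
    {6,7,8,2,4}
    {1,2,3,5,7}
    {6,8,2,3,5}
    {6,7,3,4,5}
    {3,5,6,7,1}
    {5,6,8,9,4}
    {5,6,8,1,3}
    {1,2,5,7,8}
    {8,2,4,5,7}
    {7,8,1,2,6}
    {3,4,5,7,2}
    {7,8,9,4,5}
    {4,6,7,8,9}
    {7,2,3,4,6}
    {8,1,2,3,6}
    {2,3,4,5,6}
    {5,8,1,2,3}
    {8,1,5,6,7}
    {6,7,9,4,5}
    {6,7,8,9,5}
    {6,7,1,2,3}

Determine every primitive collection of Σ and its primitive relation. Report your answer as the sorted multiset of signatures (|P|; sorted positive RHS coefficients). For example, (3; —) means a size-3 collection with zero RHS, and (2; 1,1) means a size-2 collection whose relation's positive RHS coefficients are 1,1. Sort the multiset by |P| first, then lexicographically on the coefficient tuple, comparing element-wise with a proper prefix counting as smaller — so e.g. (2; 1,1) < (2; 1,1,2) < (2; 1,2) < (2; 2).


9 collections generate NE(X_Σ); each relation:

  • {1,4}:  v_{1} + v_{4} = v_{7}  →  sig = (2; 1)
  • {2,9}:  v_{2} + v_{9} = v_{4} + v_{8}  →  sig = (2; 1,1)
  • {3,9}:  v_{3} + v_{9} = v_{5} + v_{6} + v_{7}  →  sig = (2; 1,1,1)
  • {1,9}:  v_{1} + v_{9} = v_{5} + v_{6} + 2·v_{7} + v_{8}  →  sig = (2; 1,1,1,2)
  • {3,4,8}:  v_{3} + v_{4} + v_{8} = 0  →  sig = (3; —)
  • {3,7,8}:  v_{3} + v_{7} + v_{8} = v_{1}  →  sig = (3; 1)
  • {2,5,6,7}:  v_{2} + v_{5} + v_{6} + v_{7} = 0  →  sig = (4; —)
  • {1,2,5,6}:  v_{1} + v_{2} + v_{5} + v_{6} = v_{3} + v_{8}  →  sig = (4; 1,1)
  • {4,5,6,7,8}:  v_{4} + v_{5} + v_{6} + v_{7} + v_{8} = v_{9}  →  sig = (5; 1)

so the primitive-relation signature multiset is
{ (2; 1),  (2; 1,1),  (2; 1,1,1),  (2; 1,1,1,2),  (3; —),  (3; 1),  (4; —),  (4; 1,1),  (5; 1) }


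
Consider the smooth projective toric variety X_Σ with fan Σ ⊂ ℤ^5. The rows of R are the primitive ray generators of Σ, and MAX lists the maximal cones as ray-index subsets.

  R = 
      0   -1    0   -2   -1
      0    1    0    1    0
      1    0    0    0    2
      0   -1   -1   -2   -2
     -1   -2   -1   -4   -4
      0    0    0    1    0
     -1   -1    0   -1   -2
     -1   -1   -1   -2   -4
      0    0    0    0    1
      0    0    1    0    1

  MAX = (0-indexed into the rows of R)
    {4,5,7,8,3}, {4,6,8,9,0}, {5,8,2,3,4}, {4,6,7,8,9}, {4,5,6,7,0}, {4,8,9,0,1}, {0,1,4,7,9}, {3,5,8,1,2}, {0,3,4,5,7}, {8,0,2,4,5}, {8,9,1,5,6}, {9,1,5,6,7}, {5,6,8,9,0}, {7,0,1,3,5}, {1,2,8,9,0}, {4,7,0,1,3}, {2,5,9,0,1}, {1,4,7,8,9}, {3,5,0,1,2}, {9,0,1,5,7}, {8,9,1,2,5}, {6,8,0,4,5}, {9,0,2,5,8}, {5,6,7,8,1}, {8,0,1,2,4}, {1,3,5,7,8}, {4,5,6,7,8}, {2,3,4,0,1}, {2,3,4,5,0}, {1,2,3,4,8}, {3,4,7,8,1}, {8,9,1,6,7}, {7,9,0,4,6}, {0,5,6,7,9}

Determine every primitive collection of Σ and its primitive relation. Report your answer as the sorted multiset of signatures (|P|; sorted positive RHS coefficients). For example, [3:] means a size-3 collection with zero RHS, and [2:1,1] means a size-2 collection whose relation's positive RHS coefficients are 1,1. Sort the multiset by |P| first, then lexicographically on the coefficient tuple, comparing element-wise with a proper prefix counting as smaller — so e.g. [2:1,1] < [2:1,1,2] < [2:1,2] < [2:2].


Δ(Σ) — 10 vertices, 13 min non-faces:

  P = {2,7}:  v_{2} + v_{7} = v_{3}  →  sig = [2:1]
  P = {3,9}:  v_{3} + v_{9} = v_{0}  →  sig = [2:1]
  P = {3,6}:  v_{3} + v_{6} = v_{4} + v_{5}  →  sig = [2:1,1]
  P = {2,6}:  v_{2} + v_{6} = v_{0} + v_{5} + v_{8}  →  sig = [2:1,1,1]
  P = {0,7,8}:  v_{0} + v_{7} + v_{8} = v_{4}  →  sig = [3:1]
  P = {1,4,5}:  v_{1} + v_{4} + v_{5} = v_{7}  →  sig = [3:1]
  P = {0,1,6}:  v_{0} + v_{1} + v_{6} = v_{7} + v_{9}  →  sig = [3:1,1]
  P = {0,3,8}:  v_{0} + v_{3} + v_{8} = v_{2} + v_{4}  →  sig = [3:1,1]
  P = {4,5,9}:  v_{4} + v_{5} + v_{9} = v_{0} + v_{6}  →  sig = [3:1,1]
  P = {1,4,6}:  v_{1} + v_{4} + v_{6} = 2·v_{7} + v_{8} + v_{9}  →  sig = [3:1,1,2]
  P = {2,4,9}:  v_{2} + v_{4} + v_{9} = 2·v_{0} + v_{8}  →  sig = [3:1,2]
  P = {0,1,5,8}:  v_{0} + v_{1} + v_{5} + v_{8} = 0  →  sig = [4:]
  P = {5,7,8,9}:  v_{5} + v_{7} + v_{8} + v_{9} = v_{6}  →  sig = [4:1]

so the primitive-relation signature multiset is
    |P|=2: 4 collections, coeffs (1), (1), (1,1), (1,1,1)
    |P|=3: 7 collections, coeffs (1), (1), (1,1), (1,1), (1,1), (1,1,2), (1,2)
    |P|=4: 2 collections, coeffs (), (1)


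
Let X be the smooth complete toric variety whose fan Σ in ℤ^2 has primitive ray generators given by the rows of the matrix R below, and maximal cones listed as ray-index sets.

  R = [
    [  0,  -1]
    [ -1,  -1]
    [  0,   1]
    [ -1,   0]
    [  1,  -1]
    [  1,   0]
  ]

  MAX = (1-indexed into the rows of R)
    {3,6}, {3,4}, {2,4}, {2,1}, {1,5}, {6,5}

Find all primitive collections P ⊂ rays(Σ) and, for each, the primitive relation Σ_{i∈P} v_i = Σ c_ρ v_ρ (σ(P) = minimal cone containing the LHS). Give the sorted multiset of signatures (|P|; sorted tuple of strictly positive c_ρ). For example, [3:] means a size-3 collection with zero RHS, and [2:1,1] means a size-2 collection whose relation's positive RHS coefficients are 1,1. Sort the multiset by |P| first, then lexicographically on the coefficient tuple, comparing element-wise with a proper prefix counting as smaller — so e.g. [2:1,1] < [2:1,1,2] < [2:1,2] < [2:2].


Σ has 9 primitive collections:

  P = {1,3}:  v_{1} + v_{3} = 0  ⇒ sig = [2:]
  P = {4,6}:  v_{4} + v_{6} = 0  ⇒ sig = [2:]
  P = {1,4}:  v_{1} + v_{4} = v_{2}  ⇒ sig = [2:1]
  P = {1,6}:  v_{1} + v_{6} = v_{5}  ⇒ sig = [2:1]
  P = {2,3}:  v_{2} + v_{3} = v_{4}  ⇒ sig = [2:1]
  P = {2,6}:  v_{2} + v_{6} = v_{1}  ⇒ sig = [2:1]
  P = {3,5}:  v_{3} + v_{5} = v_{6}  ⇒ sig = [2:1]
  P = {4,5}:  v_{4} + v_{5} = v_{1}  ⇒ sig = [2:1]
  P = {2,5}:  v_{2} + v_{5} = 2·v_{1}  ⇒ sig = [2:2]

Hence PRS(X_Σ) =
{ [2:] ×2,  [2:1] ×6,  [2:2] }
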